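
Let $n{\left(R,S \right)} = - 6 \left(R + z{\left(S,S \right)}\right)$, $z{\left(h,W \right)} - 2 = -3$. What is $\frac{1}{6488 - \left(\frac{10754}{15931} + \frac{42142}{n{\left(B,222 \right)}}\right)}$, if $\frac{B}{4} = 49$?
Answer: $\frac{9319635}{60795182891} \approx 0.0001533$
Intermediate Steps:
$B = 196$ ($B = 4 \cdot 49 = 196$)
$z{\left(h,W \right)} = -1$ ($z{\left(h,W \right)} = 2 - 3 = -1$)
$n{\left(R,S \right)} = 6 - 6 R$ ($n{\left(R,S \right)} = - 6 \left(R - 1\right) = - 6 \left(-1 + R\right) = 6 - 6 R$)
$\frac{1}{6488 - \left(\frac{10754}{15931} + \frac{42142}{n{\left(B,222 \right)}}\right)} = \frac{1}{6488 - \left(\frac{10754}{15931} + \frac{42142}{6 - 1176}\right)} = \frac{1}{6488 - \left(\frac{10754}{15931} + \frac{42142}{-1170}\right)} = \frac{1}{6488 - - \frac{329391011}{9319635}} = \frac{1}{6488 + \left(\frac{21071}{585} - \frac{10754}{15931}\right)} = \frac{1}{6488 + \frac{329391011}{9319635}} = \frac{1}{\frac{60795182891}{9319635}} = \frac{9319635}{60795182891}$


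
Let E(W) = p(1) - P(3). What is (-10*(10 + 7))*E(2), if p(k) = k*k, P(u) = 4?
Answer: 510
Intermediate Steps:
p(k) = k²
E(W) = -3 (E(W) = 1² - 1*4 = 1 - 4 = -3)
(-10*(10 + 7))*E(2) = -10*(10 + 7)*(-3) = -10*17*(-3) = -170*(-3) = 510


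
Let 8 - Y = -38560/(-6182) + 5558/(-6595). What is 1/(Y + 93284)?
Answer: 20385145/1901660975518 ≈ 1.0720e-5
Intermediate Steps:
Y = 53109338/20385145 (Y = 8 - (-38560/(-6182) + 5558/(-6595)) = 8 - (-38560*(-1/6182) + 5558*(-1/6595)) = 8 - (19280/3091 - 5558/6595) = 8 - 1*109971822/20385145 = 8 - 109971822/20385145 = 53109338/20385145 ≈ 2.6053)
1/(Y + 93284) = 1/(53109338/20385145 + 93284) = 1/(1901660975518/20385145) = 20385145/1901660975518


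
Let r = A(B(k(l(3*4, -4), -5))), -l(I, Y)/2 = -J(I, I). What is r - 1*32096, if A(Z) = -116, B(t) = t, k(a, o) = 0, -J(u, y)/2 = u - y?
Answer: -32212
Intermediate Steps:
J(u, y) = -2*u + 2*y (J(u, y) = -2*(u - y) = -2*u + 2*y)
l(I, Y) = 0 (l(I, Y) = -(-2)*(-2*I + 2*I) = -(-2)*0 = -2*0 = 0)
r = -116
r - 1*32096 = -116 - 1*32096 = -116 - 32096 = -32212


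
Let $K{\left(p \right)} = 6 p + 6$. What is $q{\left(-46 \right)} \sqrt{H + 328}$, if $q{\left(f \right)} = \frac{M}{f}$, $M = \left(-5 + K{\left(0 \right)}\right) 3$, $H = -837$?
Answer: $- \frac{3 i \sqrt{509}}{46} \approx - 1.4714 i$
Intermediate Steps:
$K{\left(p \right)} = 6 + 6 p$
$M = 3$ ($M = \left(-5 + \left(6 + 6 \cdot 0\right)\right) 3 = \left(-5 + \left(6 + 0\right)\right) 3 = \left(-5 + 6\right) 3 = 1 \cdot 3 = 3$)
$q{\left(f \right)} = \frac{3}{f}$
$q{\left(-46 \right)} \sqrt{H + 328} = \frac{3}{-46} \sqrt{-837 + 328} = 3 \left(- \frac{1}{46}\right) \sqrt{-509} = - \frac{3 i \sqrt{509}}{46}$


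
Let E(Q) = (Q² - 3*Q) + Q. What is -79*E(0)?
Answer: 0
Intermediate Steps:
E(Q) = Q² - 2*Q
-79*E(0) = -0*(-2 + 0) = -0*(-2) = -79*0 = 0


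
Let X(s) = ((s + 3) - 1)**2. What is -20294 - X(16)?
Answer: -20618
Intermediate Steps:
X(s) = (2 + s)**2 (X(s) = ((3 + s) - 1)**2 = (2 + s)**2)
-20294 - X(16) = -20294 - (2 + 16)**2 = -20294 - 1*18**2 = -20294 - 1*324 = -20294 - 324 = -20618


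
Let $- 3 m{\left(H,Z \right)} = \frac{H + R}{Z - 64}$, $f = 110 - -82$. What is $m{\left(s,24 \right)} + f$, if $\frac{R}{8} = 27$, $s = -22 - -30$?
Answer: $\frac{2908}{15} \approx 193.87$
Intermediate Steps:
$s = 8$ ($s = -22 + 30 = 8$)
$R = 216$ ($R = 8 \cdot 27 = 216$)
$f = 192$ ($f = 110 + 82 = 192$)
$m{\left(H,Z \right)} = - \frac{216 + H}{3 \left(-64 + Z\right)}$ ($m{\left(H,Z \right)} = - \frac{\left(H + 216\right) \frac{1}{Z - 64}}{3} = - \frac{\left(216 + H\right) \frac{1}{-64 + Z}}{3} = - \frac{\frac{1}{-64 + Z} \left(216 + H\right)}{3} = - \frac{216 + H}{3 \left(-64 + Z\right)}$)
$m{\left(s,24 \right)} + f = \frac{-216 - 8}{3 \left(-64 + 24\right)} + 192 = \frac{-216 - 8}{3 \left(-40\right)} + 192 = \frac{1}{3} \left(- \frac{1}{40}\right) \left(-224\right) + 192 = \frac{28}{15} + 192 = \frac{2908}{15}$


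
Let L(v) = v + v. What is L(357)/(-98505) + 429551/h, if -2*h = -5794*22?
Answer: 1280830763/190245990 ≈ 6.7325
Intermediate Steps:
L(v) = 2*v
h = 63734 (h = -(-2897)*22 = -½*(-127468) = 63734)
L(357)/(-98505) + 429551/h = (2*357)/(-98505) + 429551/63734 = 714*(-1/98505) + 429551*(1/63734) = -238/32835 + 429551/63734 = 1280830763/190245990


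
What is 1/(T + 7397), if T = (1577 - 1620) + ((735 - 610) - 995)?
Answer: 1/6484 ≈ 0.00015423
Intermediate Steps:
T = -913 (T = -43 + (125 - 995) = -43 - 870 = -913)
1/(T + 7397) = 1/(-913 + 7397) = 1/6484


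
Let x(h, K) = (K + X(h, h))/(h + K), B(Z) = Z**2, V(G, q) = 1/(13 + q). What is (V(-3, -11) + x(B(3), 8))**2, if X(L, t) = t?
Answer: 9/4 ≈ 2.2500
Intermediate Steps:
x(h, K) = 1 (x(h, K) = (K + h)/(h + K) = (K + h)/(K + h) = 1)
(V(-3, -11) + x(B(3), 8))**2 = (1/(13 - 11) + 1)**2 = (1/2 + 1)**2 = (3/2)**2 = 9/4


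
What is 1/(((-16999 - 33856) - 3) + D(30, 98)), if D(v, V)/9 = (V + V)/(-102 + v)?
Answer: -2/101765 ≈ -1.9653e-5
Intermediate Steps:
D(v, V) = 18*V/(-102 + v) (D(v, V) = 9*((V + V)/(-102 + v)) = 9*((2*V)/(-102 + v)) = 9*(2*V/(-102 + v)) = 18*V/(-102 + v))
1/(((-16999 - 33856) - 3) + D(30, 98)) = 1/(((-16999 - 33856) - 3) + 18*98/(-102 + 30)) = 1/((-50855 - 3) + 18*98/(-72)) = 1/(-50858 + 18*98*(-1/72)) = 1/(-50858 - 49/2) = 1/(-101765/2) = -2/101765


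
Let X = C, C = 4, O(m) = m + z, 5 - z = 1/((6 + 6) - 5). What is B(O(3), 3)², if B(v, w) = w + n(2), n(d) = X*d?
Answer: 121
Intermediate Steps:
z = 34/7 (z = 5 - 1/((6 + 6) - 5) = 5 - 1/(12 - 5) = 5 - 1/7 = 5 - 1*⅐ = 5 - ⅐ = 34/7 ≈ 4.8571)
O(m) = 34/7 + m (O(m) = m + 34/7 = 34/7 + m)
X = 4
n(d) = 4*d
B(v, w) = 8 + w (B(v, w) = w + 4*2 = w + 8 = 8 + w)
B(O(3), 3)² = (8 + 3)² = 11² = 121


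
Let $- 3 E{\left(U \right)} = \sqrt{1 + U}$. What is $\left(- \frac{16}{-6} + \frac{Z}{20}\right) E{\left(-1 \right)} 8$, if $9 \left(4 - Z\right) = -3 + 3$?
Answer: $0$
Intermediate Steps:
$Z = 4$ ($Z = 4 - \frac{-3 + 3}{9} = 4 - 0 = 4 + 0 = 4$)
$E{\left(U \right)} = - \frac{\sqrt{1 + U}}{3}$
$\left(- \frac{16}{-6} + \frac{Z}{20}\right) E{\left(-1 \right)} 8 = \left(- \frac{16}{-6} + \frac{4}{20}\right) \left(- \frac{\sqrt{1 - 1}}{3}\right) 8 = \left(\left(-16\right) \left(- \frac{1}{6}\right) + 4 \cdot \frac{1}{20}\right) \left(- \frac{\sqrt{0}}{3}\right) 8 = \left(\frac{8}{3} + \frac{1}{5}\right) \left(\left(- \frac{1}{3}\right) 0\right) 8 = \frac{43}{15} \cdot 0 \cdot 8 = 0 \cdot 8 = 0$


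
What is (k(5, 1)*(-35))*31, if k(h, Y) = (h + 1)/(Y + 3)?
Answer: -3255/2 ≈ -1627.5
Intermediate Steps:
k(h, Y) = (1 + h)/(3 + Y)
(k(5, 1)*(-35))*31 = (((1 + 5)/(3 + 1))*(-35))*31 = ((6/4)*(-35))*31 = (((1/4)*6)*(-35))*31 = ((3/2)*(-35))*31 = -105/2*31 = -3255/2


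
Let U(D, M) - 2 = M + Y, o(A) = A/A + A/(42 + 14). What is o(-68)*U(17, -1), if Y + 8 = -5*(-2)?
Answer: -9/14 ≈ -0.64286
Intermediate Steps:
Y = 2 (Y = -8 - 5*(-2) = -8 + 10 = 2)
o(A) = 1 + A/56
U(D, M) = 4 + M (U(D, M) = 2 + (M + 2) = 2 + (2 + M) = 4 + M)
o(-68)*U(17, -1) = (1 + (1/56)*(-68))*(4 - 1) = (1 - 17/14)*3 = -3/14*3 = -9/14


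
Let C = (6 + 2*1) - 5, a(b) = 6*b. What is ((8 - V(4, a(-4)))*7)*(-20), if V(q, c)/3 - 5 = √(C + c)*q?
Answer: 980 + 1680*I*√21 ≈ 980.0 + 7698.7*I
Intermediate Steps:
C = 3 (C = (6 + 2) - 5 = 8 - 5 = 3)
V(q, c) = 15 + 3*q*√(3 + c) (V(q, c) = 15 + 3*(√(3 + c)*q) = 15 + 3*(q*√(3 + c)) = 15 + 3*q*√(3 + c))
((8 - V(4, a(-4)))*7)*(-20) = ((8 - (15 + 3*4*√(3 + 6*(-4))))*7)*(-20) = ((8 - (15 + 3*4*√(3 - 24)))*7)*(-20) = ((8 - (15 + 3*4*√(-21)))*7)*(-20) = ((8 - (15 + 3*4*(I*√21)))*7)*(-20) = ((8 - (15 + 12*I*√21))*7)*(-20) = ((8 + (-15 - 12*I*√21))*7)*(-20) = ((-7 - 12*I*√21)*7)*(-20) = (-49 - 84*I*√21)*(-20) = 980 + 1680*I*√21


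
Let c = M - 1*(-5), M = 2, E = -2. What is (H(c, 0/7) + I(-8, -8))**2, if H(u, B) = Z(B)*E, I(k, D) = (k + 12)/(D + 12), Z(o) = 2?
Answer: 9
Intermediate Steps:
I(k, D) = (12 + k)/(12 + D)
c = 7 (c = 2 - 1*(-5) = 2 + 5 = 7)
H(u, B) = -4 (H(u, B) = 2*(-2) = -4)
(H(c, 0/7) + I(-8, -8))**2 = (-4 + (12 - 8)/(12 - 8))**2 = (-4 + 4/4)**2 = (-4 + (1/4)*4)**2 = (-4 + 1)**2 = (-3)**2 = 9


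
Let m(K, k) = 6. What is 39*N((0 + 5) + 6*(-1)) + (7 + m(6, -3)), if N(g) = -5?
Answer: -182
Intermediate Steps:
39*N((0 + 5) + 6*(-1)) + (7 + m(6, -3)) = 39*(-5) + (7 + 6) = -195 + 13 = -182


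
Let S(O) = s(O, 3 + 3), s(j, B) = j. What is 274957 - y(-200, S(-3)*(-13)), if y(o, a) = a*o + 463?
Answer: 282294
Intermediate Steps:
S(O) = O
y(o, a) = 463 + a*o
274957 - y(-200, S(-3)*(-13)) = 274957 - (463 - 3*(-13)*(-200)) = 274957 - (463 + 39*(-200)) = 274957 - (463 - 7800) = 274957 - 1*(-7337) = 274957 + 7337 = 282294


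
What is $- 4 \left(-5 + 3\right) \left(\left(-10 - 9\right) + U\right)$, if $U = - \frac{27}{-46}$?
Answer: $- \frac{3388}{23} \approx -147.3$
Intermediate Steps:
$U = \frac{27}{46}$ ($U = \left(-27\right) \left(- \frac{1}{46}\right) = \frac{27}{46} \approx 0.58696$)
$- 4 \left(-5 + 3\right) \left(\left(-10 - 9\right) + U\right) = - 4 \left(-5 + 3\right) \left(\left(-10 - 9\right) + \frac{27}{46}\right) = \left(-4\right) \left(-2\right) \left(-19 + \frac{27}{46}\right) = 8 \left(- \frac{847}{46}\right) = - \frac{3388}{23}$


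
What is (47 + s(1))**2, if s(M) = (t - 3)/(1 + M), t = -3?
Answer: 1936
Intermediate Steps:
s(M) = -6/(1 + M) (s(M) = (-3 - 3)/(1 + M) = -6/(1 + M))
(47 + s(1))**2 = (47 - 6/(1 + 1))**2 = (47 - 6/2)**2 = (47 - 6*1/2)**2 = (47 - 3)**2 = 44**2 = 1936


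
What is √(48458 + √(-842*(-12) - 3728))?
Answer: √(48458 + 2*√1594) ≈ 220.31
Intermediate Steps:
√(48458 + √(-842*(-12) - 3728)) = √(48458 + √(10104 - 3728)) = √(48458 + √6376) = √(48458 + 2*√1594)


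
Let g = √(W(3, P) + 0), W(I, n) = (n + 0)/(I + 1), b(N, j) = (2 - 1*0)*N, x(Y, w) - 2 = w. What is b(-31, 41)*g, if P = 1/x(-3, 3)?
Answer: -31*√5/5 ≈ -13.864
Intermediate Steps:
x(Y, w) = 2 + w
b(N, j) = 2*N (b(N, j) = (2 + 0)*N = 2*N)
P = ⅕ (P = 1/(2 + 3) = 1/5 = ⅕ ≈ 0.20000)
W(I, n) = n/(1 + I)
g = √5/10 (g = √(1/(5*(1 + 3)) + 0) = √((⅕)/4 + 0) = √((⅕)*(¼) + 0) = √(1/20 + 0) = √(1/20) = √5/10 ≈ 0.22361)
b(-31, 41)*g = (2*(-31))*(√5/10) = -31*√5/5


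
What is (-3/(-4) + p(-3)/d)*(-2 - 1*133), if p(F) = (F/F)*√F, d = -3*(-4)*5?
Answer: -405/4 - 9*I*√3/4 ≈ -101.25 - 3.8971*I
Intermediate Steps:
d = 60 (d = 12*5 = 60)
p(F) = √F (p(F) = 1*√F = √F)
(-3/(-4) + p(-3)/d)*(-2 - 1*133) = (-3/(-4) + √(-3)/60)*(-2 - 1*133) = (-3*(-¼) + (I*√3)*(1/60))*(-2 - 133) = (¾ + I*√3/60)*(-135) = -405/4 - 9*I*√3/4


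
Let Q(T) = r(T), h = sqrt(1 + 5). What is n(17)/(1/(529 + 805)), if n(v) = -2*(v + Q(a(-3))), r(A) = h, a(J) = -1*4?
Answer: -45356 - 2668*sqrt(6) ≈ -51891.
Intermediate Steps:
h = sqrt(6) ≈ 2.4495
a(J) = -4
r(A) = sqrt(6)
Q(T) = sqrt(6)
n(v) = -2*v - 2*sqrt(6) (n(v) = -2*(v + sqrt(6)) = -2*v - 2*sqrt(6))
n(17)/(1/(529 + 805)) = (-2*17 - 2*sqrt(6))/(1/(529 + 805)) = (-34 - 2*sqrt(6))/(1/1334) = (-34 - 2*sqrt(6))*1334 = -45356 - 2668*sqrt(6)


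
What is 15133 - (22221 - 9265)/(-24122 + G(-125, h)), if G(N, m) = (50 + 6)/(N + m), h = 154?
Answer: 5292818415/349741 ≈ 15134.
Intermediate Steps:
G(N, m) = 56/(N + m)
15133 - (22221 - 9265)/(-24122 + G(-125, h)) = 15133 - (22221 - 9265)/(-24122 + 56/(-125 + 154)) = 15133 - 12956/(-24122 + 56/29) = 15133 - 12956/(-699482/29) = 15133 - 12956*(-29)/699482 = 15133 - 1*(-187862/349741) = 15133 + 187862/349741 = 5292818415/349741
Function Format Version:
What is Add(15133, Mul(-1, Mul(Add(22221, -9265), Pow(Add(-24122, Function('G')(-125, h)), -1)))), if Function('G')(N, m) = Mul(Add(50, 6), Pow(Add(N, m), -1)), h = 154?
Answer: Rational(5292818415, 349741) ≈ 15134.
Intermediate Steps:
Function('G')(N, m) = Mul(56, Pow(Add(N, m), -1))
Add(15133, Mul(-1, Mul(Add(22221, -9265), Pow(Add(-24122, Function('G')(-125, h)), -1)))) = Add(15133, Mul(-1, Mul(Add(22221, -9265), Pow(Add(-24122, Mul(56, Pow(Add(-125, 154), -1))), -1)))) = Add(15133, Mul(-1, Mul(12956, Pow(Add(-24122, Mul(56, Pow(29, -1))), -1)))) = Add(15133, Mul(-1, Mul(12956, Pow(Add(-24122, Mul(56, Rational(1, 29))), -1)))) = Add(15133, Mul(-1, Mul(12956, Pow(Add(-24122, Rational(56, 29)), -1)))) = Add(15133, Mul(-1, Mul(12956, Pow(Rational(-699482, 29), -1)))) = Add(15133, Mul(-1, Mul(12956, Rational(-29, 699482)))) = Add(15133, Mul(-1, Rational(-187862, 349741))) = Add(15133, Rational(187862, 349741)) = Rational(5292818415, 349741)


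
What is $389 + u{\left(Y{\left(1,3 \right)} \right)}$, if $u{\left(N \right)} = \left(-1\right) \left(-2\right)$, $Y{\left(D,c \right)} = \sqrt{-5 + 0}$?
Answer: $391$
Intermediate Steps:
$Y{\left(D,c \right)} = i \sqrt{5}$ ($Y{\left(D,c \right)} = \sqrt{-5} = i \sqrt{5}$)
$u{\left(N \right)} = 2$
$389 + u{\left(Y{\left(1,3 \right)} \right)} = 389 + 2 = 391$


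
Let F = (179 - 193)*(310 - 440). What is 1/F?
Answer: 1/1820 ≈ 0.00054945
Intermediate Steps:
F = 1820 (F = -14*(-130) = 1820)
1/F = 1/1820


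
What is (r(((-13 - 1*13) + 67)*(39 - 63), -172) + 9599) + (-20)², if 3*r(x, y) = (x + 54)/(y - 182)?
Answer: 1769978/177 ≈ 9999.9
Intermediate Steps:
r(x, y) = (54 + x)/(3*(-182 + y)) (r(x, y) = ((x + 54)/(y - 182))/3 = ((54 + x)/(-182 + y))/3 = (54 + x)/(3*(-182 + y)))
(r(((-13 - 1*13) + 67)*(39 - 63), -172) + 9599) + (-20)² = ((54 + ((-13 - 1*13) + 67)*(39 - 63))/(3*(-182 - 172)) + 9599) + (-20)² = ((⅓)*(54 + ((-13 - 13) + 67)*(-24))/(-354) + 9599) + 400 = ((⅓)*(-1/354)*(54 + (-26 + 67)*(-24)) + 9599) + 400 = ((⅓)*(-1/354)*(54 + 41*(-24)) + 9599) + 400 = ((⅓)*(-1/354)*(54 - 984) + 9599) + 400 = ((⅓)*(-1/354)*(-930) + 9599) + 400 = (155/177 + 9599) + 400 = 1699178/177 + 400 = 1769978/177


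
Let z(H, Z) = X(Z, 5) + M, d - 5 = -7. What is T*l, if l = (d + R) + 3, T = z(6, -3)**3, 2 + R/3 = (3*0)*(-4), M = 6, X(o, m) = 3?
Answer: -3645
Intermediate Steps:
d = -2 (d = 5 - 7 = -2)
z(H, Z) = 9 (z(H, Z) = 3 + 6 = 9)
R = -6 (R = -6 + 3*((3*0)*(-4)) = -6 + 3*(0*(-4)) = -6 + 3*0 = -6 + 0 = -6)
T = 729 (T = 9**3 = 729)
l = -5 (l = (-2 - 6) + 3 = -8 + 3 = -5)
T*l = 729*(-5) = -3645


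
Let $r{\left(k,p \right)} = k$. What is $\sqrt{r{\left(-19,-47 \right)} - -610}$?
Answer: $\sqrt{591} \approx 24.31$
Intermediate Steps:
$\sqrt{r{\left(-19,-47 \right)} - -610} = \sqrt{-19 - -610} = \sqrt{-19 + 610} = \sqrt{591}$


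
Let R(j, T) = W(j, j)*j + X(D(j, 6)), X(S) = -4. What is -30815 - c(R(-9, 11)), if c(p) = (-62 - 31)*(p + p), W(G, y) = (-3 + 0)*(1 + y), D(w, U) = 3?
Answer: -71735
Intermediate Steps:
W(G, y) = -3 - 3*y (W(G, y) = -3*(1 + y) = -3 - 3*y)
R(j, T) = -4 + j*(-3 - 3*j) (R(j, T) = (-3 - 3*j)*j - 4 = j*(-3 - 3*j) - 4 = -4 + j*(-3 - 3*j))
c(p) = -186*p
-30815 - c(R(-9, 11)) = -30815 - (-186)*(-4 - 3*(-9)*(1 - 9)) = -30815 - (-186)*(-4 - 3*(-9)*(-8)) = -30815 - (-186)*(-4 - 216) = -30815 - (-186)*(-220) = -30815 - 1*40920 = -30815 - 40920 = -71735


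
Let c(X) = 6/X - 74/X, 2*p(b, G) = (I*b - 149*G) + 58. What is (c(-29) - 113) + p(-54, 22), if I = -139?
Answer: 58938/29 ≈ 2032.3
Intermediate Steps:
p(b, G) = 29 - 149*G/2 - 139*b/2 (p(b, G) = ((-139*b - 149*G) + 58)/2 = ((-149*G - 139*b) + 58)/2 = (58 - 149*G - 139*b)/2 = 29 - 149*G/2 - 139*b/2)
c(X) = -68/X
(c(-29) - 113) + p(-54, 22) = (-68/(-29) - 113) + (29 - 149/2*22 - 139/2*(-54)) = (-68*(-1/29) - 113) + (29 - 1639 + 3753) = (68/29 - 113) + 2143 = -3209/29 + 2143 = 58938/29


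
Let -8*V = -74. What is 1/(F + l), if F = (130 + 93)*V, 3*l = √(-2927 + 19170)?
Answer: 8028/16552733 - 48*√16243/612451121 ≈ 0.00047501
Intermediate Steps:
V = 37/4 (V = -⅛*(-74) = 37/4 ≈ 9.2500)
l = √16243/3 (l = √(-2927 + 19170)/3 = √16243/3 ≈ 42.483)
F = 8251/4 (F = (130 + 93)*(37/4) = 223*(37/4) = 8251/4 ≈ 2062.8)
1/(F + l) = 1/(8251/4 + √16243/3)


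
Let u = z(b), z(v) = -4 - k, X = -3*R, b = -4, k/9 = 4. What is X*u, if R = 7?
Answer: 840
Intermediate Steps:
k = 36 (k = 9*4 = 36)
X = -21 (X = -3*7 = -21)
z(v) = -40 (z(v) = -4 - 1*36 = -4 - 36 = -40)
u = -40
X*u = -21*(-40) = 840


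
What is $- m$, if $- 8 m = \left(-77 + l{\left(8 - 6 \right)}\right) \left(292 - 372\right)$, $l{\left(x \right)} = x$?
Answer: $750$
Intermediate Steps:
$m = -750$ ($m = - \frac{\left(-77 + \left(8 - 6\right)\right) \left(292 - 372\right)}{8} = - \frac{\left(-77 + \left(8 - 6\right)\right) \left(-80\right)}{8} = - \frac{\left(-77 + 2\right) \left(-80\right)}{8} = - \frac{\left(-75\right) \left(-80\right)}{8} = \left(- \frac{1}{8}\right) 6000 = -750$)
$- m = \left(-1\right) \left(-750\right) = 750$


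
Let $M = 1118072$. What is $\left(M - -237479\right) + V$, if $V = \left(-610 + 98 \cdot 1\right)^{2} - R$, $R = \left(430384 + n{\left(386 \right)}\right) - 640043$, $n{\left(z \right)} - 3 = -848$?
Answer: $1828199$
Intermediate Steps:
$n{\left(z \right)} = -845$ ($n{\left(z \right)} = 3 - 848 = -845$)
$R = -210504$ ($R = \left(430384 - 845\right) - 640043 = 429539 - 640043 = -210504$)
$V = 472648$ ($V = \left(-610 + 98 \cdot 1\right)^{2} - -210504 = \left(-610 + 98\right)^{2} + 210504 = \left(-512\right)^{2} + 210504 = 262144 + 210504 = 472648$)
$\left(M - -237479\right) + V = \left(1118072 - -237479\right) + 472648 = \left(1118072 + 237479\right) + 472648 = 1355551 + 472648 = 1828199$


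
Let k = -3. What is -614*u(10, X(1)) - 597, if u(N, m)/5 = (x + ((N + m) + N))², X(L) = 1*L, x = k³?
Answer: -111117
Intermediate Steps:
x = -27 (x = (-3)³ = -27)
X(L) = L
u(N, m) = 5*(-27 + m + 2*N)² (u(N, m) = 5*(-27 + ((N + m) + N))² = 5*(-27 + (m + 2*N))² = 5*(-27 + m + 2*N)²)
-614*u(10, X(1)) - 597 = -3070*(-27 + 1 + 2*10)² - 597 = -3070*(-27 + 1 + 20)² - 597 = -3070*(-6)² - 597 = -3070*36 - 597 = -614*180 - 597 = -110520 - 597 = -111117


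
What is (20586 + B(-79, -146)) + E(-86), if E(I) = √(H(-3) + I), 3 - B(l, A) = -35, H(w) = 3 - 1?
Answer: 20624 + 2*I*√21 ≈ 20624.0 + 9.1651*I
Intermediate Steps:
H(w) = 2
B(l, A) = 38 (B(l, A) = 3 - 1*(-35) = 3 + 35 = 38)
E(I) = √(2 + I)
(20586 + B(-79, -146)) + E(-86) = (20586 + 38) + √(2 - 86) = 20624 + √(-84) = 20624 + 2*I*√21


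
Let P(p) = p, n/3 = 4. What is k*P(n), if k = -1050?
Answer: -12600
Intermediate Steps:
n = 12 (n = 3*4 = 12)
k*P(n) = -1050*12 = -12600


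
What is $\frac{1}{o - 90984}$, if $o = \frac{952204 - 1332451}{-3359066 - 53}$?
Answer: $- \frac{3359119}{305625702849} \approx -1.0991 \cdot 10^{-5}$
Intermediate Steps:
$o = \frac{380247}{3359119}$ ($o = - \frac{380247}{-3359119} = \left(-380247\right) \left(- \frac{1}{3359119}\right) = \frac{380247}{3359119} \approx 0.1132$)
$\frac{1}{o - 90984} = \frac{1}{\frac{380247}{3359119} - 90984} = \frac{1}{- \frac{305625702849}{3359119}} = - \frac{3359119}{305625702849}$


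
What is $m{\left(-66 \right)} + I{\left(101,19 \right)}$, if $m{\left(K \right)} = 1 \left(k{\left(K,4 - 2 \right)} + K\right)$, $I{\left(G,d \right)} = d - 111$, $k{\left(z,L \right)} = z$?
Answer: $-224$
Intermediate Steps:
$I{\left(G,d \right)} = -111 + d$ ($I{\left(G,d \right)} = d - 111 = -111 + d$)
$m{\left(K \right)} = 2 K$ ($m{\left(K \right)} = 1 \left(K + K\right) = 1 \cdot 2 K = 2 K$)
$m{\left(-66 \right)} + I{\left(101,19 \right)} = 2 \left(-66\right) + \left(-111 + 19\right) = -132 - 92 = -224$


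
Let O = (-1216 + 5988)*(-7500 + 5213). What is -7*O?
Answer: 76394948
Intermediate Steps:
O = -10913564 (O = 4772*(-2287) = -10913564)
-7*O = -7*(-10913564) = 76394948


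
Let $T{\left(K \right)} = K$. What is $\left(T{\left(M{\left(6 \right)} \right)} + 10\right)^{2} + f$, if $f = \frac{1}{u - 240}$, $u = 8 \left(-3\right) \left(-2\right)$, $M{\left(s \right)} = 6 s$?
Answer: $\frac{406271}{192} \approx 2116.0$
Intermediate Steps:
$u = 48$ ($u = \left(-24\right) \left(-2\right) = 48$)
$f = - \frac{1}{192}$ ($f = \frac{1}{48 - 240} = \frac{1}{-192} = - \frac{1}{192} \approx -0.0052083$)
$\left(T{\left(M{\left(6 \right)} \right)} + 10\right)^{2} + f = \left(6 \cdot 6 + 10\right)^{2} - \frac{1}{192} = \left(36 + 10\right)^{2} - \frac{1}{192} = 46^{2} - \frac{1}{192} = 2116 - \frac{1}{192} = \frac{406271}{192}$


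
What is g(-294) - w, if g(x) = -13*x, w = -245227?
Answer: 249049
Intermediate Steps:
g(-294) - w = -13*(-294) - 1*(-245227) = 3822 + 245227 = 249049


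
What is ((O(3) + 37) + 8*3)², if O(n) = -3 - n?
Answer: 3025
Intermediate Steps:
((O(3) + 37) + 8*3)² = (((-3 - 1*3) + 37) + 8*3)² = (((-3 - 3) + 37) + 24)² = ((-6 + 37) + 24)² = (31 + 24)² = 55² = 3025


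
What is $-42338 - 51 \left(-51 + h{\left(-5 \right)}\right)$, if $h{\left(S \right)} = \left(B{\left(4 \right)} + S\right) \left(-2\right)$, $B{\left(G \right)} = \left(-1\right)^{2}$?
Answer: $-40145$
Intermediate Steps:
$B{\left(G \right)} = 1$
$h{\left(S \right)} = -2 - 2 S$ ($h{\left(S \right)} = \left(1 + S\right) \left(-2\right) = -2 - 2 S$)
$-42338 - 51 \left(-51 + h{\left(-5 \right)}\right) = -42338 - 51 \left(-51 - -8\right) = -42338 - 51 \left(-51 + \left(-2 + 10\right)\right) = -42338 - 51 \left(-51 + 8\right) = -42338 - -2193 = -42338 + 2193 = -40145$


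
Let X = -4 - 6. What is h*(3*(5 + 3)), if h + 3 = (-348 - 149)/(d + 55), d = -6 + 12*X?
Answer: 96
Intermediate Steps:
X = -10
d = -126 (d = -6 + 12*(-10) = -6 - 120 = -126)
h = 4 (h = -3 + (-348 - 149)/(-126 + 55) = -3 - 497/(-71) = -3 - 497*(-1/71) = -3 + 7 = 4)
h*(3*(5 + 3)) = 4*(3*(5 + 3)) = 4*(3*8) = 4*24 = 96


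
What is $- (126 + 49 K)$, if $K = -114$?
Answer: $5460$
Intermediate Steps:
$- (126 + 49 K) = - (126 + 49 \left(-114\right)) = - (126 - 5586) = \left(-1\right) \left(-5460\right) = 5460$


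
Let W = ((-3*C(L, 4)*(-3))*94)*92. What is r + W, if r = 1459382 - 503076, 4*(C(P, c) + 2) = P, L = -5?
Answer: 703352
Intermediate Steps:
C(P, c) = -2 + P/4
W = -252954 (W = ((-3*(-2 + (1/4)*(-5))*(-3))*94)*92 = ((-3*(-2 - 5/4)*(-3))*94)*92 = ((-3*(-13/4)*(-3))*94)*92 = (((39/4)*(-3))*94)*92 = -117/4*94*92 = -5499/2*92 = -252954)
r = 956306
r + W = 956306 - 252954 = 703352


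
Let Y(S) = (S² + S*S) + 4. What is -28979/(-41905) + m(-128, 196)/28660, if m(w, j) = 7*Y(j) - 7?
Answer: 4673786573/240199460 ≈ 19.458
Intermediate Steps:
Y(S) = 4 + 2*S² (Y(S) = (S² + S²) + 4 = 2*S² + 4 = 4 + 2*S²)
m(w, j) = 21 + 14*j² (m(w, j) = 7*(4 + 2*j²) - 7 = (28 + 14*j²) - 7 = 21 + 14*j²)
-28979/(-41905) + m(-128, 196)/28660 = -28979/(-41905) + (21 + 14*196²)/28660 = -28979*(-1/41905) + (21 + 14*38416)*(1/28660) = 28979/41905 + (21 + 537824)*(1/28660) = 28979/41905 + 537845*(1/28660) = 28979/41905 + 107569/5732 = 4673786573/240199460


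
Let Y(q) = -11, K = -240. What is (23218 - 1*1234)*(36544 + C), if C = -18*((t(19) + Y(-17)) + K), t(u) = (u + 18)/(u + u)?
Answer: 17144112480/19 ≈ 9.0232e+8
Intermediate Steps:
t(u) = (18 + u)/(2*u) (t(u) = (18 + u)/((2*u)) = (18 + u)*(1/(2*u)) = (18 + u)/(2*u))
C = 85509/19 (C = -18*(((1/2)*(18 + 19)/19 - 11) - 240) = -18*(((1/2)*(1/19)*37 - 11) - 240) = -18*((37/38 - 11) - 240) = -18*(-381/38 - 240) = -18*(-9501/38) = 85509/19 ≈ 4500.5)
(23218 - 1*1234)*(36544 + C) = (23218 - 1*1234)*(36544 + 85509/19) = (23218 - 1234)*(779845/19) = 21984*(779845/19) = 17144112480/19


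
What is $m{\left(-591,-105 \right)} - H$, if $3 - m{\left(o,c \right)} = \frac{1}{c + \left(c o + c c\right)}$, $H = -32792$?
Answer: $\frac{2393215124}{72975} \approx 32795.0$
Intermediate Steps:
$m{\left(o,c \right)} = 3 - \frac{1}{c + c^{2} + c o}$ ($m{\left(o,c \right)} = 3 - \frac{1}{c + \left(c o + c c\right)} = 3 - \frac{1}{c + \left(c o + c^{2}\right)} = 3 - \frac{1}{c + \left(c^{2} + c o\right)} = 3 - \frac{1}{c + c^{2} + c o}$)
$m{\left(-591,-105 \right)} - H = \frac{-1 + 3 \left(-105\right) + 3 \left(-105\right)^{2} + 3 \left(-105\right) \left(-591\right)}{\left(-105\right) \left(1 - 105 - 591\right)} - -32792 = - \frac{-1 - 315 + 3 \cdot 11025 + 186165}{105 \left(-695\right)} + 32792 = \left(- \frac{1}{105}\right) \left(- \frac{1}{695}\right) \left(-1 - 315 + 33075 + 186165\right) + 32792 = \left(- \frac{1}{105}\right) \left(- \frac{1}{695}\right) 218924 + 32792 = \frac{218924}{72975} + 32792 = \frac{2393215124}{72975}$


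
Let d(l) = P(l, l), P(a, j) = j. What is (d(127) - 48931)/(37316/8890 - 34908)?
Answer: 108466890/77573701 ≈ 1.3982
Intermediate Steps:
d(l) = l
(d(127) - 48931)/(37316/8890 - 34908) = (127 - 48931)/(37316/8890 - 34908) = -48804/(37316*(1/8890) - 34908) = -48804/(18658/4445 - 34908) = -48804/(-155147402/4445) = -48804*(-4445/155147402) = 108466890/77573701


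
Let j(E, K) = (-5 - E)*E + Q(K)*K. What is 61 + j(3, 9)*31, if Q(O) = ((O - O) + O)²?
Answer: 21916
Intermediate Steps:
Q(O) = O² (Q(O) = (0 + O)² = O²)
j(E, K) = K³ + E*(-5 - E) (j(E, K) = (-5 - E)*E + K²*K = E*(-5 - E) + K³ = K³ + E*(-5 - E))
61 + j(3, 9)*31 = 61 + (9³ - 1*3² - 5*3)*31 = 61 + (729 - 1*9 - 15)*31 = 61 + (729 - 9 - 15)*31 = 61 + 705*31 = 61 + 21855 = 21916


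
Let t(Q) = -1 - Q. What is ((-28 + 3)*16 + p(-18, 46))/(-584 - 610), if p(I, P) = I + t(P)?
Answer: 155/398 ≈ 0.38945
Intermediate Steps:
p(I, P) = -1 + I - P (p(I, P) = I + (-1 - P) = -1 + I - P)
((-28 + 3)*16 + p(-18, 46))/(-584 - 610) = ((-28 + 3)*16 + (-1 - 18 - 1*46))/(-584 - 610) = (-25*16 + (-1 - 18 - 46))/(-1194) = (-400 - 65)*(-1/1194) = -465*(-1/1194) = 155/398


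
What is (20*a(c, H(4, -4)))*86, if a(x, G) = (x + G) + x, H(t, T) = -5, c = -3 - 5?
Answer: -36120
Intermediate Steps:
c = -8
a(x, G) = G + 2*x (a(x, G) = (G + x) + x = G + 2*x)
(20*a(c, H(4, -4)))*86 = (20*(-5 + 2*(-8)))*86 = (20*(-5 - 16))*86 = (20*(-21))*86 = -420*86 = -36120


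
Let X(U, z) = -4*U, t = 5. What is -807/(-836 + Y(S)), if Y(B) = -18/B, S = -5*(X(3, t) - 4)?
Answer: 32280/33449 ≈ 0.96505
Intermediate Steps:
S = 80 (S = -5*(-4*3 - 4) = -5*(-12 - 4) = -5*(-16) = 80)
-807/(-836 + Y(S)) = -807/(-836 - 18/80) = -807/(-836 - 18*1/80) = -807/(-836 - 9/40) = -807/(-33449/40) = -40/33449*(-807) = 32280/33449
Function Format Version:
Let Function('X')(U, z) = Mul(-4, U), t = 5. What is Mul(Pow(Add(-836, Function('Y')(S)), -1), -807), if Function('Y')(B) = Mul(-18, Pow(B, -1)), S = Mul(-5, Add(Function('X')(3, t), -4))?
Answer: Rational(32280, 33449) ≈ 0.96505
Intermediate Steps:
S = 80 (S = Mul(-5, Add(Mul(-4, 3), -4)) = Mul(-5, Add(-12, -4)) = Mul(-5, -16) = 80)
Mul(Pow(Add(-836, Function('Y')(S)), -1), -807) = Mul(Pow(Add(-836, Mul(-18, Pow(80, -1))), -1), -807) = Mul(Pow(Add(-836, Mul(-18, Rational(1, 80))), -1), -807) = Mul(Pow(Add(-836, Rational(-9, 40)), -1), -807) = Mul(Pow(Rational(-33449, 40), -1), -807) = Mul(Rational(-40, 33449), -807) = Rational(32280, 33449)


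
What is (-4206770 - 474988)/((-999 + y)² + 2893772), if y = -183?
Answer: -2340879/2145448 ≈ -1.0911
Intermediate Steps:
(-4206770 - 474988)/((-999 + y)² + 2893772) = (-4206770 - 474988)/((-999 - 183)² + 2893772) = -4681758/((-1182)² + 2893772) = -4681758/(1397124 + 2893772) = -4681758/4290896 = -4681758*1/4290896 = -2340879/2145448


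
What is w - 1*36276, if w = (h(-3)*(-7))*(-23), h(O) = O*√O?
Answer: -36276 - 483*I*√3 ≈ -36276.0 - 836.58*I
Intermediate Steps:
h(O) = O^(3/2)
w = -483*I*√3 (w = ((-3)^(3/2)*(-7))*(-23) = (-3*I*√3*(-7))*(-23) = (21*I*√3)*(-23) = -483*I*√3 ≈ -836.58*I)
w - 1*36276 = -483*I*√3 - 1*36276 = -483*I*√3 - 36276 = -36276 - 483*I*√3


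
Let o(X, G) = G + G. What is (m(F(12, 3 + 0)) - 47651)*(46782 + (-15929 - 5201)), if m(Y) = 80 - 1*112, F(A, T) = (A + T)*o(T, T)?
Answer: -1223164316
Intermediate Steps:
o(X, G) = 2*G
F(A, T) = 2*T*(A + T) (F(A, T) = (A + T)*(2*T) = 2*T*(A + T))
m(Y) = -32 (m(Y) = 80 - 112 = -32)
(m(F(12, 3 + 0)) - 47651)*(46782 + (-15929 - 5201)) = (-32 - 47651)*(46782 + (-15929 - 5201)) = -47683*(46782 - 21130) = -47683*25652 = -1223164316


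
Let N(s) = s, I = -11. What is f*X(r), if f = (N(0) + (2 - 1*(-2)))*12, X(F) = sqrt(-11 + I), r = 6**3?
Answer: 48*I*sqrt(22) ≈ 225.14*I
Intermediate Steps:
r = 216
X(F) = I*sqrt(22) (X(F) = sqrt(-11 - 11) = sqrt(-22) = I*sqrt(22))
f = 48 (f = (0 + (2 - 1*(-2)))*12 = (0 + (2 + 2))*12 = (0 + 4)*12 = 4*12 = 48)
f*X(r) = 48*(I*sqrt(22)) = 48*I*sqrt(22)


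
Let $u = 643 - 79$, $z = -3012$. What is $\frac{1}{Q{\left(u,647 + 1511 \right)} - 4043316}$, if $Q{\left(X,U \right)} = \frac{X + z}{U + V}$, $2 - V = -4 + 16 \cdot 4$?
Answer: $- \frac{175}{707580504} \approx -2.4732 \cdot 10^{-7}$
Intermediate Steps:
$V = -58$ ($V = 2 - \left(-4 + 16 \cdot 4\right) = 2 - \left(-4 + 64\right) = 2 - 60 = -58$)
$u = 564$ ($u = 643 - 79 = 564$)
$Q{\left(X,U \right)} = \frac{-3012 + X}{-58 + U}$ ($Q{\left(X,U \right)} = \frac{X - 3012}{U - 58} = \frac{-3012 + X}{-58 + U}$)
$\frac{1}{Q{\left(u,647 + 1511 \right)} - 4043316} = \frac{1}{\frac{-3012 + 564}{-58 + \left(647 + 1511\right)} - 4043316} = \frac{1}{\frac{1}{-58 + 2158} \left(-2448\right) - 4043316} = \frac{1}{\frac{1}{2100} \left(-2448\right) - 4043316} = \frac{1}{- \frac{204}{175} - 4043316} = \frac{1}{- \frac{707580504}{175}} = - \frac{175}{707580504}$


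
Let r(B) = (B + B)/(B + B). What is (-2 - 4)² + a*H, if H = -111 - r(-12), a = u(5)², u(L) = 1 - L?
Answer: -1756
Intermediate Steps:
r(B) = 1 (r(B) = (2*B)/((2*B)) = (2*B)*(1/(2*B)) = 1)
a = 16 (a = (1 - 1*5)² = (1 - 5)² = (-4)² = 16)
H = -112 (H = -111 - 1*1 = -111 - 1 = -112)
(-2 - 4)² + a*H = (-2 - 4)² + 16*(-112) = (-6)² - 1792 = 36 - 1792 = -1756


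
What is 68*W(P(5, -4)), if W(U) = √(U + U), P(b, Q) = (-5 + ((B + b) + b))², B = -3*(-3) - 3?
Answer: 748*√2 ≈ 1057.8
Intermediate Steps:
B = 6 (B = 9 - 3 = 6)
P(b, Q) = (1 + 2*b)² (P(b, Q) = (-5 + ((6 + b) + b))² = (-5 + (6 + 2*b))² = (1 + 2*b)²)
W(U) = √2*√U (W(U) = √(2*U) = √2*√U)
68*W(P(5, -4)) = 68*(√2*√((1 + 2*5)²)) = 68*(√2*√((1 + 10)²)) = 68*(√2*√(11²)) = 68*(√2*√121) = 68*(√2*11) = 68*(11*√2) = 748*√2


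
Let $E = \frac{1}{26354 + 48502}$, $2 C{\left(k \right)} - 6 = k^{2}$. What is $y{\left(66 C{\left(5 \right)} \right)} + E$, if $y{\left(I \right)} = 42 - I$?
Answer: $- \frac{73433735}{74856} \approx -981.0$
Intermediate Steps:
$C{\left(k \right)} = 3 + \frac{k^{2}}{2}$
$E = \frac{1}{74856} \approx 1.3359 \cdot 10^{-5}$
$y{\left(66 C{\left(5 \right)} \right)} + E = \left(42 - 66 \left(3 + \frac{5^{2}}{2}\right)\right) + \frac{1}{74856} = \left(42 - 66 \left(3 + \frac{1}{2} \cdot 25\right)\right) + \frac{1}{74856} = \left(42 - 66 \left(3 + \frac{25}{2}\right)\right) + \frac{1}{74856} = \left(42 - 66 \cdot \frac{31}{2}\right) + \frac{1}{74856} = \left(42 - 1023\right) + \frac{1}{74856} = -981 + \frac{1}{74856} = - \frac{73433735}{74856}$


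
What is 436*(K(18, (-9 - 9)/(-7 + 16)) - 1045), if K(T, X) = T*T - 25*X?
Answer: -292556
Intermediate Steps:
K(T, X) = T² - 25*X
436*(K(18, (-9 - 9)/(-7 + 16)) - 1045) = 436*((18² - 25*(-9 - 9)/(-7 + 16)) - 1045) = 436*((324 - (-450)/9) - 1045) = 436*((324 - 25*(-2)) - 1045) = 436*((324 + 50) - 1045) = 436*(374 - 1045) = 436*(-671) = -292556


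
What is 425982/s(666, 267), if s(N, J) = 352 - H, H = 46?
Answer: 70997/51 ≈ 1392.1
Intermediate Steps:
s(N, J) = 306 (s(N, J) = 352 - 1*46 = 352 - 46 = 306)
425982/s(666, 267) = 425982/306 = 425982*(1/306) = 70997/51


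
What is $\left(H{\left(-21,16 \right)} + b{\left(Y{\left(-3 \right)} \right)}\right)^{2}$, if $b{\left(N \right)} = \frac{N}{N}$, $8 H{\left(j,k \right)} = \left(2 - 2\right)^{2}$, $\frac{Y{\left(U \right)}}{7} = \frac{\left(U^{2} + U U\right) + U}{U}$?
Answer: $1$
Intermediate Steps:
$Y{\left(U \right)} = \frac{7 \left(U + 2 U^{2}\right)}{U}$ ($Y{\left(U \right)} = 7 \frac{\left(U^{2} + U U\right) + U}{U} = 7 \frac{\left(U^{2} + U^{2}\right) + U}{U} = 7 \frac{2 U^{2} + U}{U} = 7 \frac{U + 2 U^{2}}{U} = \frac{7 \left(U + 2 U^{2}\right)}{U}$)
$H{\left(j,k \right)} = 0$ ($H{\left(j,k \right)} = \frac{\left(2 - 2\right)^{2}}{8} = \frac{0^{2}}{8} = \frac{1}{8} \cdot 0 = 0$)
$b{\left(N \right)} = 1$
$\left(H{\left(-21,16 \right)} + b{\left(Y{\left(-3 \right)} \right)}\right)^{2} = \left(0 + 1\right)^{2} = 1^{2} = 1$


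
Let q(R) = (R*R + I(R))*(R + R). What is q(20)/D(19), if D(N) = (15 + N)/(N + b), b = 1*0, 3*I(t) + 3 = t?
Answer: 462460/51 ≈ 9067.8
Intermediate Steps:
I(t) = -1 + t/3
b = 0
D(N) = (15 + N)/N (D(N) = (15 + N)/(N + 0) = (15 + N)/N)
q(R) = 2*R*(-1 + R² + R/3) (q(R) = (R*R + (-1 + R/3))*(R + R) = (R² + (-1 + R/3))*(2*R) = (-1 + R² + R/3)*(2*R) = 2*R*(-1 + R² + R/3))
q(20)/D(19) = ((⅔)*20*(-3 + 20 + 3*20²))/(((15 + 19)/19)) = ((⅔)*20*(-3 + 20 + 3*400))/(((1/19)*34)) = ((⅔)*20*(-3 + 20 + 1200))/(34/19) = ((⅔)*20*1217)*(19/34) = (48680/3)*(19/34) = 462460/51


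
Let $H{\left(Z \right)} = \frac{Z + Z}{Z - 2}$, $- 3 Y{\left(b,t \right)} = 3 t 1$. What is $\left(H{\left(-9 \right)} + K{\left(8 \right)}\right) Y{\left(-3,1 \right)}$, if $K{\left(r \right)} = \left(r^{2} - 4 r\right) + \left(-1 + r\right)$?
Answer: $- \frac{447}{11} \approx -40.636$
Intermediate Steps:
$Y{\left(b,t \right)} = - t$ ($Y{\left(b,t \right)} = - \frac{3 t 1}{3} = - \frac{3 t}{3} = - t$)
$K{\left(r \right)} = -1 + r^{2} - 3 r$
$H{\left(Z \right)} = \frac{2 Z}{-2 + Z}$
$\left(H{\left(-9 \right)} + K{\left(8 \right)}\right) Y{\left(-3,1 \right)} = \left(2 \left(-9\right) \frac{1}{-2 - 9} - \left(25 - 64\right)\right) \left(\left(-1\right) 1\right) = \left(2 \left(-9\right) \frac{1}{-11} - -39\right) \left(-1\right) = \left(2 \left(-9\right) \left(- \frac{1}{11}\right) + 39\right) \left(-1\right) = \left(\frac{18}{11} + 39\right) \left(-1\right) = \frac{447}{11} \left(-1\right) = - \frac{447}{11}$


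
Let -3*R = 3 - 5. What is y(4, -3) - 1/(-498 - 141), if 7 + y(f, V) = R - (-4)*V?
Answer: -11714/639 ≈ -18.332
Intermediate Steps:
R = ⅔ (R = -(3 - 5)/3 = -⅓*(-2) = ⅔ ≈ 0.66667)
y(f, V) = -19/3 + 4*V (y(f, V) = -7 + (⅔ - (-4)*V) = -7 + (⅔ + 4*V) = -19/3 + 4*V)
y(4, -3) - 1/(-498 - 141) = (-19/3 + 4*(-3)) - 1/(-498 - 141) = (-19/3 - 12) - 1/(-639) = -55/3 - 1*(-1/639) = -55/3 + 1/639 = -11714/639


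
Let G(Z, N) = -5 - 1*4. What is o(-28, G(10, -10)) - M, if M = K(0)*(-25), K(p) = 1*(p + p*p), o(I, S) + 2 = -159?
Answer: -161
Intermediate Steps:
G(Z, N) = -9 (G(Z, N) = -5 - 4 = -9)
o(I, S) = -161 (o(I, S) = -2 - 159 = -161)
K(p) = p + p² (K(p) = 1*(p + p²) = p + p²)
M = 0 (M = (0*(1 + 0))*(-25) = (0*1)*(-25) = 0*(-25) = 0)
o(-28, G(10, -10)) - M = -161 - 1*0 = -161 + 0 = -161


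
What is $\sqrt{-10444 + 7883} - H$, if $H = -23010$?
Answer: $23010 + i \sqrt{2561} \approx 23010.0 + 50.606 i$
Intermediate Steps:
$\sqrt{-10444 + 7883} - H = \sqrt{-10444 + 7883} - -23010 = \sqrt{-2561} + 23010 = i \sqrt{2561} + 23010 = 23010 + i \sqrt{2561}$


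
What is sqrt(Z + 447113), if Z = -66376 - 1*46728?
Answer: sqrt(334009) ≈ 577.94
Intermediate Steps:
Z = -113104 (Z = -66376 - 46728 = -113104)
sqrt(Z + 447113) = sqrt(-113104 + 447113) = sqrt(334009)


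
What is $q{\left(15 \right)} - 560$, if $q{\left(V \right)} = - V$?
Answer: $-575$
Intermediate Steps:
$q{\left(15 \right)} - 560 = \left(-1\right) 15 - 560 = -15 - 560 = -575$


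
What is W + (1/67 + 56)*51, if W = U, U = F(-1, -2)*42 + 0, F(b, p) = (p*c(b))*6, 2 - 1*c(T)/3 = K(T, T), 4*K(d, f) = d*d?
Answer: 14121/67 ≈ 210.76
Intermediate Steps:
K(d, f) = d**2/4 (K(d, f) = (d*d)/4 = d**2/4)
c(T) = 6 - 3*T**2/4
F(b, p) = 6*p*(6 - 3*b**2/4) (F(b, p) = (p*(6 - 3*b**2/4))*6 = 6*p*(6 - 3*b**2/4))
U = -2646 (U = ((9/2)*(-2)*(8 - 1*(-1)**2))*42 + 0 = ((9/2)*(-2)*(8 - 1*1))*42 + 0 = ((9/2)*(-2)*(8 - 1))*42 + 0 = ((9/2)*(-2)*7)*42 + 0 = -63*42 + 0 = -2646 + 0 = -2646)
W = -2646
W + (1/67 + 56)*51 = -2646 + (1/67 + 56)*51 = -2646 + (3753/67)*51 = -2646 + 191403/67 = 14121/67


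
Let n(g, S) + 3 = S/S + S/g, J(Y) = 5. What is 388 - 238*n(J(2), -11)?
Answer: 6938/5 ≈ 1387.6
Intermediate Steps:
n(g, S) = -2 + S/g (n(g, S) = -3 + (S/S + S/g) = -3 + (1 + S/g) = -2 + S/g)
388 - 238*n(J(2), -11) = 388 - 238*(-2 - 11/5) = 388 - 238*(-21/5) = 388 + 4998/5 = 6938/5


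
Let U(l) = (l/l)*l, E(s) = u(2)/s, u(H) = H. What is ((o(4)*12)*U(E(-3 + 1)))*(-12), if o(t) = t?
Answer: 576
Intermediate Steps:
E(s) = 2/s
U(l) = l (U(l) = 1*l = l)
((o(4)*12)*U(E(-3 + 1)))*(-12) = ((4*12)*(2/(-3 + 1)))*(-12) = (48*(2/(-2)))*(-12) = (48*(2*(-1/2)))*(-12) = (48*(-1))*(-12) = -48*(-12) = 576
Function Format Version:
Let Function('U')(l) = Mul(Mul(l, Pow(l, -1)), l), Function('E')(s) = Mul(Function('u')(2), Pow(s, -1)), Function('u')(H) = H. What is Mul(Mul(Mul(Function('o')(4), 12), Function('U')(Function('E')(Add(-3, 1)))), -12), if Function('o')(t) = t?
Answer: 576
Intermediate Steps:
Function('E')(s) = Mul(2, Pow(s, -1))
Function('U')(l) = l (Function('U')(l) = Mul(1, l) = l)
Mul(Mul(Mul(Function('o')(4), 12), Function('U')(Function('E')(Add(-3, 1)))), -12) = Mul(Mul(Mul(4, 12), Mul(2, Pow(Add(-3, 1), -1))), -12) = Mul(Mul(48, Mul(2, Pow(-2, -1))), -12) = Mul(Mul(48, Mul(2, Rational(-1, 2))), -12) = Mul(Mul(48, -1), -12) = Mul(-48, -12) = 576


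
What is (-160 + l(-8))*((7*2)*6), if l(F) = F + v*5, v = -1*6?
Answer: -16632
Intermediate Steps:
v = -6
l(F) = -30 + F (l(F) = F - 6*5 = F - 30 = -30 + F)
(-160 + l(-8))*((7*2)*6) = (-160 + (-30 - 8))*((7*2)*6) = (-160 - 38)*(14*6) = -198*84 = -16632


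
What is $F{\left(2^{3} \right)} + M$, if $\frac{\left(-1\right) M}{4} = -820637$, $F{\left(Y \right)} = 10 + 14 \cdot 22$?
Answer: $3282866$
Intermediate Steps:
$F{\left(Y \right)} = 318$ ($F{\left(Y \right)} = 10 + 308 = 318$)
$M = 3282548$ ($M = \left(-4\right) \left(-820637\right) = 3282548$)
$F{\left(2^{3} \right)} + M = 318 + 3282548 = 3282866$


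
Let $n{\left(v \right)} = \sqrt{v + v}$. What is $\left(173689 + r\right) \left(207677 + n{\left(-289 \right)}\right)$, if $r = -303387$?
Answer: $-26935291546 - 2204866 i \sqrt{2} \approx -2.6935 \cdot 10^{10} - 3.1182 \cdot 10^{6} i$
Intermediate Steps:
$n{\left(v \right)} = \sqrt{2} \sqrt{v}$ ($n{\left(v \right)} = \sqrt{2 v} = \sqrt{2} \sqrt{v}$)
$\left(173689 + r\right) \left(207677 + n{\left(-289 \right)}\right) = \left(173689 - 303387\right) \left(207677 + \sqrt{2} \sqrt{-289}\right) = - 129698 \left(207677 + \sqrt{2} \cdot 17 i\right) = - 129698 \left(207677 + 17 i \sqrt{2}\right) = -26935291546 - 2204866 i \sqrt{2}$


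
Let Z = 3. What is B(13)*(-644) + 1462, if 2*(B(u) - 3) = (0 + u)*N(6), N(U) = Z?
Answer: -13028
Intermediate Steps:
N(U) = 3
B(u) = 3 + 3*u/2 (B(u) = 3 + ((0 + u)*3)/2 = 3 + (u*3)/2 = 3 + (3*u)/2 = 3 + 3*u/2)
B(13)*(-644) + 1462 = (3 + (3/2)*13)*(-644) + 1462 = (3 + 39/2)*(-644) + 1462 = (45/2)*(-644) + 1462 = -14490 + 1462 = -13028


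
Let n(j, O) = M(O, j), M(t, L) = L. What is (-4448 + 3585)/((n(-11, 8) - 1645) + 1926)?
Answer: -863/270 ≈ -3.1963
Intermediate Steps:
n(j, O) = j
(-4448 + 3585)/((n(-11, 8) - 1645) + 1926) = (-4448 + 3585)/((-11 - 1645) + 1926) = -863/(-1656 + 1926) = -863/270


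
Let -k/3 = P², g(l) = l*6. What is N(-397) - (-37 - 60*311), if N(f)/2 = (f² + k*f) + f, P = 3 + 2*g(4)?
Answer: 6528703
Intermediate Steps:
g(l) = 6*l
P = 51 (P = 3 + 2*(6*4) = 3 + 2*24 = 3 + 48 = 51)
k = -7803 (k = -3*51² = -3*2601 = -7803)
N(f) = -15604*f + 2*f² (N(f) = 2*((f² - 7803*f) + f) = 2*(f² - 7802*f) = -15604*f + 2*f²)
N(-397) - (-37 - 60*311) = 2*(-397)*(-7802 - 397) - (-37 - 60*311) = 2*(-397)*(-8199) - (-37 - 18660) = 6510006 - 1*(-18697) = 6510006 + 18697 = 6528703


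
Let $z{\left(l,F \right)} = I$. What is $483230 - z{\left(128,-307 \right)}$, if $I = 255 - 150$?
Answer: $483125$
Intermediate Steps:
$I = 105$
$z{\left(l,F \right)} = 105$
$483230 - z{\left(128,-307 \right)} = 483230 - 105 = 483125$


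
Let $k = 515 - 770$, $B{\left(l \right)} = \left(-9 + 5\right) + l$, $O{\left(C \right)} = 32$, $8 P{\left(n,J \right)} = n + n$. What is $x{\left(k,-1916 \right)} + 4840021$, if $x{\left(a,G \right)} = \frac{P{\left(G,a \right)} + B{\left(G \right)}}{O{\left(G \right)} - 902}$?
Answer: $\frac{4210820669}{870} \approx 4.84 \cdot 10^{6}$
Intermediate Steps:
$P{\left(n,J \right)} = \frac{n}{4}$ ($P{\left(n,J \right)} = \frac{n + n}{8} = \frac{2 n}{8} = \frac{n}{4}$)
$B{\left(l \right)} = -4 + l$
$k = -255$
$x{\left(a,G \right)} = \frac{2}{435} - \frac{G}{696}$ ($x{\left(a,G \right)} = \frac{\frac{G}{4} + \left(-4 + G\right)}{32 - 902} = \frac{-4 + \frac{5 G}{4}}{-870} = \left(-4 + \frac{5 G}{4}\right) \left(- \frac{1}{870}\right) = \frac{2}{435} - \frac{G}{696}$)
$x{\left(k,-1916 \right)} + 4840021 = \left(\frac{2}{435} - - \frac{479}{174}\right) + 4840021 = \left(\frac{2}{435} + \frac{479}{174}\right) + 4840021 = \frac{2399}{870} + 4840021 = \frac{4210820669}{870}$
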